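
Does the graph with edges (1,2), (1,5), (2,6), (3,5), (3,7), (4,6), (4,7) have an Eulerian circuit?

Step 1: Find the degree of each vertex:
  deg(1) = 2
  deg(2) = 2
  deg(3) = 2
  deg(4) = 2
  deg(5) = 2
  deg(6) = 2
  deg(7) = 2

Step 2: Count vertices with odd degree:
  All vertices have even degree (0 odd-degree vertices)

Step 3: Apply Euler's theorem:
  - Eulerian circuit exists iff graph is connected and all vertices have even degree
  - Eulerian path exists iff graph is connected and has 0 or 2 odd-degree vertices

Graph is connected with 0 odd-degree vertices.
Both Eulerian circuit and Eulerian path exist.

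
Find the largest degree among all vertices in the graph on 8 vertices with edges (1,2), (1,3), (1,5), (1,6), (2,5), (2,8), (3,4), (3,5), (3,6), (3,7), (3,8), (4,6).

Step 1: Count edges incident to each vertex:
  deg(1) = 4 (neighbors: 2, 3, 5, 6)
  deg(2) = 3 (neighbors: 1, 5, 8)
  deg(3) = 6 (neighbors: 1, 4, 5, 6, 7, 8)
  deg(4) = 2 (neighbors: 3, 6)
  deg(5) = 3 (neighbors: 1, 2, 3)
  deg(6) = 3 (neighbors: 1, 3, 4)
  deg(7) = 1 (neighbors: 3)
  deg(8) = 2 (neighbors: 2, 3)

Step 2: Find maximum:
  max(4, 3, 6, 2, 3, 3, 1, 2) = 6 (vertex 3)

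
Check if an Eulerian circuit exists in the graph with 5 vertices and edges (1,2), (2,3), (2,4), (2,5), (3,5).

Step 1: Find the degree of each vertex:
  deg(1) = 1
  deg(2) = 4
  deg(3) = 2
  deg(4) = 1
  deg(5) = 2

Step 2: Count vertices with odd degree:
  Odd-degree vertices: 1, 4 (2 total)

Step 3: Apply Euler's theorem:
  - Eulerian circuit exists iff graph is connected and all vertices have even degree
  - Eulerian path exists iff graph is connected and has 0 or 2 odd-degree vertices

Graph is connected with exactly 2 odd-degree vertices (1, 4).
Eulerian path exists (starting and ending at the odd-degree vertices), but no Eulerian circuit.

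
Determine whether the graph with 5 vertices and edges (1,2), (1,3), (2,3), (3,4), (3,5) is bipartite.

Step 1: Attempt 2-coloring using BFS:
  Start at vertex 1, assign color 0
  Color vertex 2 with color 1 (neighbor of 1)
  Color vertex 3 with color 1 (neighbor of 1)

Step 2: Conflict found! Vertices 2 and 3 are adjacent but have the same color.
This means the graph contains an odd cycle.

The graph is NOT bipartite.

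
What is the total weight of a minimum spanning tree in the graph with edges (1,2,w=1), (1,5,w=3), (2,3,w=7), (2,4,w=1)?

Apply Kruskal's algorithm (sort edges by weight, add if no cycle):

Sorted edges by weight:
  (1,2) w=1
  (2,4) w=1
  (1,5) w=3
  (2,3) w=7

Add edge (1,2) w=1 -- no cycle. Running total: 1
Add edge (2,4) w=1 -- no cycle. Running total: 2
Add edge (1,5) w=3 -- no cycle. Running total: 5
Add edge (2,3) w=7 -- no cycle. Running total: 12

MST edges: (1,2,w=1), (2,4,w=1), (1,5,w=3), (2,3,w=7)
Total MST weight: 1 + 1 + 3 + 7 = 12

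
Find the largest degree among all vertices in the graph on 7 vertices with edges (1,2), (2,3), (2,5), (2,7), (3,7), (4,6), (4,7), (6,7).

Step 1: Count edges incident to each vertex:
  deg(1) = 1 (neighbors: 2)
  deg(2) = 4 (neighbors: 1, 3, 5, 7)
  deg(3) = 2 (neighbors: 2, 7)
  deg(4) = 2 (neighbors: 6, 7)
  deg(5) = 1 (neighbors: 2)
  deg(6) = 2 (neighbors: 4, 7)
  deg(7) = 4 (neighbors: 2, 3, 4, 6)

Step 2: Find maximum:
  max(1, 4, 2, 2, 1, 2, 4) = 4 (vertex 2)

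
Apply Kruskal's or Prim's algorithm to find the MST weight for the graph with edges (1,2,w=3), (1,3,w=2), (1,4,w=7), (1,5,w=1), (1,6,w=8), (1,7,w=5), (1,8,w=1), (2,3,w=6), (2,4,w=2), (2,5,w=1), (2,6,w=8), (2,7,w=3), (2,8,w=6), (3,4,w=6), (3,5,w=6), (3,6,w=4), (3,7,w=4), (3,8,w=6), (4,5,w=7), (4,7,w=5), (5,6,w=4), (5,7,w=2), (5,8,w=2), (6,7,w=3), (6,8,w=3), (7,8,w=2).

Apply Kruskal's algorithm (sort edges by weight, add if no cycle):

Sorted edges by weight:
  (1,5) w=1
  (1,8) w=1
  (2,5) w=1
  (1,3) w=2
  (2,4) w=2
  (5,7) w=2
  (5,8) w=2
  (7,8) w=2
  (1,2) w=3
  (2,7) w=3
  (6,8) w=3
  (6,7) w=3
  (3,6) w=4
  (3,7) w=4
  (5,6) w=4
  (1,7) w=5
  (4,7) w=5
  (2,3) w=6
  (2,8) w=6
  (3,4) w=6
  (3,5) w=6
  (3,8) w=6
  (1,4) w=7
  (4,5) w=7
  (1,6) w=8
  (2,6) w=8

Add edge (1,5) w=1 -- no cycle. Running total: 1
Add edge (1,8) w=1 -- no cycle. Running total: 2
Add edge (2,5) w=1 -- no cycle. Running total: 3
Add edge (1,3) w=2 -- no cycle. Running total: 5
Add edge (2,4) w=2 -- no cycle. Running total: 7
Add edge (5,7) w=2 -- no cycle. Running total: 9
Skip edge (5,8) w=2 -- would create cycle
Skip edge (7,8) w=2 -- would create cycle
Skip edge (1,2) w=3 -- would create cycle
Skip edge (2,7) w=3 -- would create cycle
Add edge (6,8) w=3 -- no cycle. Running total: 12

MST edges: (1,5,w=1), (1,8,w=1), (2,5,w=1), (1,3,w=2), (2,4,w=2), (5,7,w=2), (6,8,w=3)
Total MST weight: 1 + 1 + 1 + 2 + 2 + 2 + 3 = 12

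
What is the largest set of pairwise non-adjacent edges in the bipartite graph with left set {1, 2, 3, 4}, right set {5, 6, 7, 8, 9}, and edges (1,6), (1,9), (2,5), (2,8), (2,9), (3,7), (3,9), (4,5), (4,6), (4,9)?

Step 1: List the neighbors of each left vertex:
  1: 6, 9
  2: 5, 8, 9
  3: 7, 9
  4: 5, 6, 9

Step 2: Greedily match left vertices, then look for augmenting paths:
  Match 1 -- 6
  Match 2 -- 5
  Match 3 -- 7
  Match 4 -- 9
  No augmenting path remains.

Step 3: Verify this is maximum:
  Matching size 4 = min(|L|, |R|) = min(4, 5), which is an upper bound, so this matching is maximum.

Maximum matching: {(1,6), (2,5), (3,7), (4,9)}
Size: 4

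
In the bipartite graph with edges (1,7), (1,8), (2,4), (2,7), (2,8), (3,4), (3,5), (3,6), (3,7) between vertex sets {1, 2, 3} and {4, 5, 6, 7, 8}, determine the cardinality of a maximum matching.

Step 1: List the neighbors of each left vertex:
  1: 7, 8
  2: 4, 7, 8
  3: 4, 5, 6, 7

Step 2: Greedily match left vertices, then look for augmenting paths:
  Match 1 -- 7
  Match 2 -- 4
  Match 3 -- 5
  No augmenting path remains.

Step 3: Verify this is maximum:
  Matching size 3 = min(|L|, |R|) = min(3, 5), which is an upper bound, so this matching is maximum.

Maximum matching: {(1,7), (2,4), (3,5)}
Size: 3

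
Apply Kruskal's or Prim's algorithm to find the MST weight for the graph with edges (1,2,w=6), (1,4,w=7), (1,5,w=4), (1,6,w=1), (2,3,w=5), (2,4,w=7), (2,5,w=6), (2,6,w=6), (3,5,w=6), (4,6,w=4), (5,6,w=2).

Apply Kruskal's algorithm (sort edges by weight, add if no cycle):

Sorted edges by weight:
  (1,6) w=1
  (5,6) w=2
  (1,5) w=4
  (4,6) w=4
  (2,3) w=5
  (1,2) w=6
  (2,6) w=6
  (2,5) w=6
  (3,5) w=6
  (1,4) w=7
  (2,4) w=7

Add edge (1,6) w=1 -- no cycle. Running total: 1
Add edge (5,6) w=2 -- no cycle. Running total: 3
Skip edge (1,5) w=4 -- would create cycle
Add edge (4,6) w=4 -- no cycle. Running total: 7
Add edge (2,3) w=5 -- no cycle. Running total: 12
Add edge (1,2) w=6 -- no cycle. Running total: 18

MST edges: (1,6,w=1), (5,6,w=2), (4,6,w=4), (2,3,w=5), (1,2,w=6)
Total MST weight: 1 + 2 + 4 + 5 + 6 = 18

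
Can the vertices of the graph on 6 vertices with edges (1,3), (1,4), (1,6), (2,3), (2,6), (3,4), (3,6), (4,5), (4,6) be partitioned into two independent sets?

Step 1: Attempt 2-coloring using BFS:
  Start at vertex 1, assign color 0
  Color vertex 3 with color 1 (neighbor of 1)
  Color vertex 4 with color 1 (neighbor of 1)
  Color vertex 6 with color 1 (neighbor of 1)
  Color vertex 2 with color 0 (neighbor of 3)

Step 2: Conflict found! Vertices 3 and 4 are adjacent but have the same color.
This means the graph contains an odd cycle.

The graph is NOT bipartite.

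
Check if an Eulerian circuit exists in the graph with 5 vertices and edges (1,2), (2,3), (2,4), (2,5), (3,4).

Step 1: Find the degree of each vertex:
  deg(1) = 1
  deg(2) = 4
  deg(3) = 2
  deg(4) = 2
  deg(5) = 1

Step 2: Count vertices with odd degree:
  Odd-degree vertices: 1, 5 (2 total)

Step 3: Apply Euler's theorem:
  - Eulerian circuit exists iff graph is connected and all vertices have even degree
  - Eulerian path exists iff graph is connected and has 0 or 2 odd-degree vertices

Graph is connected with exactly 2 odd-degree vertices (1, 5).
Eulerian path exists (starting and ending at the odd-degree vertices), but no Eulerian circuit.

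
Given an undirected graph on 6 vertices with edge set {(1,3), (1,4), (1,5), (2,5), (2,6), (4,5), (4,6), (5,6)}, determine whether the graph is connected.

Step 1: Build adjacency list from edges:
  1: 3, 4, 5
  2: 5, 6
  3: 1
  4: 1, 5, 6
  5: 1, 2, 4, 6
  6: 2, 4, 5

Step 2: Run BFS/DFS from vertex 1:
  Visited: {1, 3, 4, 5, 6, 2}
  Reached 6 of 6 vertices

Step 3: All 6 vertices reached from vertex 1, so the graph is connected.
Answer: Yes, the graph is connected.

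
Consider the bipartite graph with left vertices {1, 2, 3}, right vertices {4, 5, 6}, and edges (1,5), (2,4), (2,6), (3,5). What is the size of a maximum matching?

Step 1: List the neighbors of each left vertex:
  1: 5
  2: 4, 6
  3: 5

Step 2: Greedily match left vertices, then look for augmenting paths:
  Match 1 -- 5
  Match 2 -- 4
  No augmenting path remains.

Step 3: Verify this is maximum:
  Matching has size 2. The vertex set {2, 5} covers every edge and has size 2; any matching has at most one edge per cover vertex, so 2 is maximum (König's theorem).

Maximum matching: {(1,5), (2,4)}
Size: 2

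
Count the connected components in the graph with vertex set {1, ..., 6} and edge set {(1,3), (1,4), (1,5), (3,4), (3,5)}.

Step 1: Build adjacency list from edges:
  1: 3, 4, 5
  2: (none)
  3: 1, 4, 5
  4: 1, 3
  5: 1, 3
  6: (none)

Step 2: Run BFS/DFS from vertex 1:
  Visited: {1, 3, 4, 5}
  Reached 4 of 6 vertices

Step 3: Only 4 of 6 vertices reached. Graph is disconnected.
Connected components: {1, 3, 4, 5}, {2}, {6}
Number of connected components: 3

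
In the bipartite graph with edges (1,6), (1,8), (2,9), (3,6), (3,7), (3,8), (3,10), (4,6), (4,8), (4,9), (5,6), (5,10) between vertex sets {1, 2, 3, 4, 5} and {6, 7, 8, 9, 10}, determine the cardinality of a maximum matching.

Step 1: List the neighbors of each left vertex:
  1: 6, 8
  2: 9
  3: 6, 7, 8, 10
  4: 6, 8, 9
  5: 6, 10

Step 2: Greedily match left vertices, then look for augmenting paths:
  Match 1 -- 6
  Match 2 -- 9
  Match 3 -- 7
  Match 4 -- 8
  Match 5 -- 10
  No augmenting path remains.

Step 3: Verify this is maximum:
  Matching size 5 = min(|L|, |R|) = min(5, 5), which is an upper bound, so this matching is maximum.

Maximum matching: {(1,6), (2,9), (3,7), (4,8), (5,10)}
Size: 5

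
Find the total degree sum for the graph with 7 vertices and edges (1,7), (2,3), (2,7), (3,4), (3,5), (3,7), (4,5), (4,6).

Step 1: Count edges incident to each vertex:
  deg(1) = 1 (neighbors: 7)
  deg(2) = 2 (neighbors: 3, 7)
  deg(3) = 4 (neighbors: 2, 4, 5, 7)
  deg(4) = 3 (neighbors: 3, 5, 6)
  deg(5) = 2 (neighbors: 3, 4)
  deg(6) = 1 (neighbors: 4)
  deg(7) = 3 (neighbors: 1, 2, 3)

Step 2: Sum all degrees:
  1 + 2 + 4 + 3 + 2 + 1 + 3 = 16

Verification: sum of degrees = 2 * |E| = 2 * 8 = 16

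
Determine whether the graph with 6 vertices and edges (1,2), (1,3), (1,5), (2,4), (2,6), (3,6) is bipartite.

Step 1: Attempt 2-coloring using BFS:
  Start at vertex 1, assign color 0
  Color vertex 2 with color 1 (neighbor of 1)
  Color vertex 3 with color 1 (neighbor of 1)
  Color vertex 5 with color 1 (neighbor of 1)
  Color vertex 4 with color 0 (neighbor of 2)
  Color vertex 6 with color 0 (neighbor of 2)

Step 2: 2-coloring succeeded. No conflicts found.
  Set A (color 0): {1, 4, 6}
  Set B (color 1): {2, 3, 5}

The graph is bipartite with partition {1, 4, 6}, {2, 3, 5}.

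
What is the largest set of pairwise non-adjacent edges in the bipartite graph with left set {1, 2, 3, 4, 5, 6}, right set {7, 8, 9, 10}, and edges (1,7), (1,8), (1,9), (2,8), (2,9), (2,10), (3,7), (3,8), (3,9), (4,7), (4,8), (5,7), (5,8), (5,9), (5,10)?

Step 1: List the neighbors of each left vertex:
  1: 7, 8, 9
  2: 8, 9, 10
  3: 7, 8, 9
  4: 7, 8
  5: 7, 8, 9, 10
  6: (none)

Step 2: Greedily match left vertices, then look for augmenting paths:
  Match 1 -- 7
  Match 2 -- 8
  Match 3 -- 9
  Match 5 -- 10
  No augmenting path remains.

Step 3: Verify this is maximum:
  Matching size 4 = min(|L|, |R|) = min(6, 4), which is an upper bound, so this matching is maximum.

Maximum matching: {(1,7), (2,8), (3,9), (5,10)}
Size: 4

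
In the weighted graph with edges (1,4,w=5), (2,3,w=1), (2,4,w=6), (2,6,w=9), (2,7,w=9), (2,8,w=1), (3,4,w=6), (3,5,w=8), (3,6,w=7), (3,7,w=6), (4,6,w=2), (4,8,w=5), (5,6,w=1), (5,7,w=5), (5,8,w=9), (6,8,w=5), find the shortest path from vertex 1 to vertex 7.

Step 1: Build adjacency list with weights:
  1: 4(w=5)
  2: 3(w=1), 4(w=6), 6(w=9), 7(w=9), 8(w=1)
  3: 2(w=1), 4(w=6), 5(w=8), 6(w=7), 7(w=6)
  4: 1(w=5), 2(w=6), 3(w=6), 6(w=2), 8(w=5)
  5: 3(w=8), 6(w=1), 7(w=5), 8(w=9)
  6: 2(w=9), 3(w=7), 4(w=2), 5(w=1), 8(w=5)
  7: 2(w=9), 3(w=6), 5(w=5)
  8: 2(w=1), 4(w=5), 5(w=9), 6(w=5)

Step 2: Apply Dijkstra's algorithm from vertex 1:
  Visit vertex 1 (distance=0)
    Update dist[4] = 5
  Visit vertex 4 (distance=5)
    Update dist[2] = 11
    Update dist[3] = 11
    Update dist[6] = 7
    Update dist[8] = 10
  Visit vertex 6 (distance=7)
    Update dist[5] = 8
  Visit vertex 5 (distance=8)
    Update dist[7] = 13
  Visit vertex 8 (distance=10)
  Visit vertex 2 (distance=11)
  Visit vertex 3 (distance=11)
  Visit vertex 7 (distance=13)

Step 3: Shortest path: 1 -> 4 -> 6 -> 5 -> 7
Total weight: 5 + 2 + 1 + 5 = 13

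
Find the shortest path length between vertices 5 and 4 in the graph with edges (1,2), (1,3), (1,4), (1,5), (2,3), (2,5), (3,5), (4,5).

Step 1: Build adjacency list:
  1: 2, 3, 4, 5
  2: 1, 3, 5
  3: 1, 2, 5
  4: 1, 5
  5: 1, 2, 3, 4

Step 2: BFS from vertex 5 to find shortest path to 4:
  vertex 1 reached at distance 1
  vertex 2 reached at distance 1
  vertex 3 reached at distance 1
  vertex 4 reached at distance 1

Step 3: Shortest path: 5 -> 4
Path length: 1 edge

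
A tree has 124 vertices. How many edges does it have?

A tree on n vertices always has exactly n - 1 edges.
For n = 124: edges = 124 - 1 = 123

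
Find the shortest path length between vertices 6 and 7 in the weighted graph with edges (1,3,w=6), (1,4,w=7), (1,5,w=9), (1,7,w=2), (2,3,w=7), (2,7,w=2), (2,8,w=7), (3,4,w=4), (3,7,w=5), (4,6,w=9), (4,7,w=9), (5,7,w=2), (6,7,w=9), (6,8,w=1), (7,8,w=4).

Step 1: Build adjacency list with weights:
  1: 3(w=6), 4(w=7), 5(w=9), 7(w=2)
  2: 3(w=7), 7(w=2), 8(w=7)
  3: 1(w=6), 2(w=7), 4(w=4), 7(w=5)
  4: 1(w=7), 3(w=4), 6(w=9), 7(w=9)
  5: 1(w=9), 7(w=2)
  6: 4(w=9), 7(w=9), 8(w=1)
  7: 1(w=2), 2(w=2), 3(w=5), 4(w=9), 5(w=2), 6(w=9), 8(w=4)
  8: 2(w=7), 6(w=1), 7(w=4)

Step 2: Apply Dijkstra's algorithm from vertex 6:
  Visit vertex 6 (distance=0)
    Update dist[4] = 9
    Update dist[7] = 9
    Update dist[8] = 1
  Visit vertex 8 (distance=1)
    Update dist[2] = 8
    Update dist[7] = 5
  Visit vertex 7 (distance=5)
    Update dist[1] = 7
    Update dist[2] = 7
    Update dist[3] = 10
    Update dist[5] = 7

Step 3: Shortest path: 6 -> 8 -> 7
Total weight: 1 + 4 = 5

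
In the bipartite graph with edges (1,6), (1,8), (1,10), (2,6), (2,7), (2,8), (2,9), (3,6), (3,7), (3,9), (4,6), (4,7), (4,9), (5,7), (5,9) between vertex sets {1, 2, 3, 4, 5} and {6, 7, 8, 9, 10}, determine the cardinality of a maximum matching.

Step 1: List the neighbors of each left vertex:
  1: 6, 8, 10
  2: 6, 7, 8, 9
  3: 6, 7, 9
  4: 6, 7, 9
  5: 7, 9

Step 2: Greedily match left vertices, then look for augmenting paths:
  Match 1 -- 10
  Match 2 -- 8
  Match 3 -- 9
  Match 4 -- 6
  Match 5 -- 7
  No augmenting path remains.

Step 3: Verify this is maximum:
  Matching size 5 = min(|L|, |R|) = min(5, 5), which is an upper bound, so this matching is maximum.

Maximum matching: {(1,10), (2,8), (3,9), (4,6), (5,7)}
Size: 5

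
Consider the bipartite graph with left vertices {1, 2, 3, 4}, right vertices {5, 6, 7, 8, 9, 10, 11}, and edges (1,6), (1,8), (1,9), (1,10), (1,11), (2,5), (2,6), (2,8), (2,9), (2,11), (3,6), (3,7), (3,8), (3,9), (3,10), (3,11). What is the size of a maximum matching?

Step 1: List the neighbors of each left vertex:
  1: 6, 8, 9, 10, 11
  2: 5, 6, 8, 9, 11
  3: 6, 7, 8, 9, 10, 11
  4: (none)

Step 2: Greedily match left vertices, then look for augmenting paths:
  Match 1 -- 6
  Match 2 -- 5
  Match 3 -- 7
  No augmenting path remains.

Step 3: Verify this is maximum:
  Matching has size 3. The vertex set {1, 2, 3} covers every edge and has size 3; any matching has at most one edge per cover vertex, so 3 is maximum (König's theorem).

Maximum matching: {(1,6), (2,5), (3,7)}
Size: 3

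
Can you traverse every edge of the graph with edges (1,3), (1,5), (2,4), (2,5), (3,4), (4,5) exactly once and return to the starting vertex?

Step 1: Find the degree of each vertex:
  deg(1) = 2
  deg(2) = 2
  deg(3) = 2
  deg(4) = 3
  deg(5) = 3

Step 2: Count vertices with odd degree:
  Odd-degree vertices: 4, 5 (2 total)

Step 3: Apply Euler's theorem:
  - Eulerian circuit exists iff graph is connected and all vertices have even degree
  - Eulerian path exists iff graph is connected and has 0 or 2 odd-degree vertices

Graph is connected with exactly 2 odd-degree vertices (4, 5).
Eulerian path exists (starting and ending at the odd-degree vertices), but no Eulerian circuit.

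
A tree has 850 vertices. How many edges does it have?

A tree on n vertices always has exactly n - 1 edges.
For n = 850: edges = 850 - 1 = 849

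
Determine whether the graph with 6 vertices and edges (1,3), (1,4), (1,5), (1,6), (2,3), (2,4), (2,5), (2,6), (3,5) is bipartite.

Step 1: Attempt 2-coloring using BFS:
  Start at vertex 1, assign color 0
  Color vertex 3 with color 1 (neighbor of 1)
  Color vertex 4 with color 1 (neighbor of 1)
  Color vertex 5 with color 1 (neighbor of 1)
  Color vertex 6 with color 1 (neighbor of 1)
  Color vertex 2 with color 0 (neighbor of 3)

Step 2: Conflict found! Vertices 3 and 5 are adjacent but have the same color.
This means the graph contains an odd cycle.

The graph is NOT bipartite.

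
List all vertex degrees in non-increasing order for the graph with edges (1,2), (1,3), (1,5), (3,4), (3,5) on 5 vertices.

Step 1: Count edges incident to each vertex:
  deg(1) = 3 (neighbors: 2, 3, 5)
  deg(2) = 1 (neighbors: 1)
  deg(3) = 3 (neighbors: 1, 4, 5)
  deg(4) = 1 (neighbors: 3)
  deg(5) = 2 (neighbors: 1, 3)

Step 2: Sort degrees in non-increasing order:
  Degrees: [3, 1, 3, 1, 2] -> sorted: [3, 3, 2, 1, 1]

Degree sequence: [3, 3, 2, 1, 1]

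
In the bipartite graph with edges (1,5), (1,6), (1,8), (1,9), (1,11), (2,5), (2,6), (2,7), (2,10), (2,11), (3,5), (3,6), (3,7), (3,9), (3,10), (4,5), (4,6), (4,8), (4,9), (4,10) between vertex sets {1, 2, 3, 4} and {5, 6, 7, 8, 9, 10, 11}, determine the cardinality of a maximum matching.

Step 1: List the neighbors of each left vertex:
  1: 5, 6, 8, 9, 11
  2: 5, 6, 7, 10, 11
  3: 5, 6, 7, 9, 10
  4: 5, 6, 8, 9, 10

Step 2: Greedily match left vertices, then look for augmenting paths:
  Match 1 -- 5
  Match 2 -- 6
  Match 3 -- 7
  Match 4 -- 8
  No augmenting path remains.

Step 3: Verify this is maximum:
  Matching size 4 = min(|L|, |R|) = min(4, 7), which is an upper bound, so this matching is maximum.

Maximum matching: {(1,5), (2,6), (3,7), (4,8)}
Size: 4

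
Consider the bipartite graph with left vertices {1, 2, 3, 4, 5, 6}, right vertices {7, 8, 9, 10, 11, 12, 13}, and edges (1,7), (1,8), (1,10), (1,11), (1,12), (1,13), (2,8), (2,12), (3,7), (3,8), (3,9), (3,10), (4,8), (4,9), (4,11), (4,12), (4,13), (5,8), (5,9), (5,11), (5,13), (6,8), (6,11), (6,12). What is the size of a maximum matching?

Step 1: List the neighbors of each left vertex:
  1: 7, 8, 10, 11, 12, 13
  2: 8, 12
  3: 7, 8, 9, 10
  4: 8, 9, 11, 12, 13
  5: 8, 9, 11, 13
  6: 8, 11, 12

Step 2: Greedily match left vertices, then look for augmenting paths:
  Match 1 -- 7
  Match 2 -- 8
  Match 3 -- 9
  Match 4 -- 11
  Match 5 -- 13
  Match 6 -- 12
  No augmenting path remains.

Step 3: Verify this is maximum:
  Matching size 6 = min(|L|, |R|) = min(6, 7), which is an upper bound, so this matching is maximum.

Maximum matching: {(1,7), (2,8), (3,9), (4,11), (5,13), (6,12)}
Size: 6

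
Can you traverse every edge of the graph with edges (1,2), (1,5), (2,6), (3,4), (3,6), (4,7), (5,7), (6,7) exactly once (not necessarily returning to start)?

Step 1: Find the degree of each vertex:
  deg(1) = 2
  deg(2) = 2
  deg(3) = 2
  deg(4) = 2
  deg(5) = 2
  deg(6) = 3
  deg(7) = 3

Step 2: Count vertices with odd degree:
  Odd-degree vertices: 6, 7 (2 total)

Step 3: Apply Euler's theorem:
  - Eulerian circuit exists iff graph is connected and all vertices have even degree
  - Eulerian path exists iff graph is connected and has 0 or 2 odd-degree vertices

Graph is connected with exactly 2 odd-degree vertices (6, 7).
Eulerian path exists (starting and ending at the odd-degree vertices), but no Eulerian circuit.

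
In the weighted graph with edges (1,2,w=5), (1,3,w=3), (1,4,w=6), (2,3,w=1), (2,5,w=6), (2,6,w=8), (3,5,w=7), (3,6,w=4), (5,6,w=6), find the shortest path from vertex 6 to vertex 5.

Step 1: Build adjacency list with weights:
  1: 2(w=5), 3(w=3), 4(w=6)
  2: 1(w=5), 3(w=1), 5(w=6), 6(w=8)
  3: 1(w=3), 2(w=1), 5(w=7), 6(w=4)
  4: 1(w=6)
  5: 2(w=6), 3(w=7), 6(w=6)
  6: 2(w=8), 3(w=4), 5(w=6)

Step 2: Apply Dijkstra's algorithm from vertex 6:
  Visit vertex 6 (distance=0)
    Update dist[2] = 8
    Update dist[3] = 4
    Update dist[5] = 6
  Visit vertex 3 (distance=4)
    Update dist[1] = 7
    Update dist[2] = 5
  Visit vertex 2 (distance=5)
  Visit vertex 5 (distance=6)

Step 3: Shortest path: 6 -> 5
Total weight: 6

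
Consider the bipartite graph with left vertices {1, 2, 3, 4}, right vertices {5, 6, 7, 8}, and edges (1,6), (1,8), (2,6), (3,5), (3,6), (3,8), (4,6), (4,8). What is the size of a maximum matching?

Step 1: List the neighbors of each left vertex:
  1: 6, 8
  2: 6
  3: 5, 6, 8
  4: 6, 8

Step 2: Greedily match left vertices, then look for augmenting paths:
  Match 1 -- 6
  Match 3 -- 5
  Match 4 -- 8
  No augmenting path remains.

Step 3: Verify this is maximum:
  Matching has size 3. The vertex set {3, 6, 8} covers every edge and has size 3; any matching has at most one edge per cover vertex, so 3 is maximum (König's theorem).

Maximum matching: {(1,6), (3,5), (4,8)}
Size: 3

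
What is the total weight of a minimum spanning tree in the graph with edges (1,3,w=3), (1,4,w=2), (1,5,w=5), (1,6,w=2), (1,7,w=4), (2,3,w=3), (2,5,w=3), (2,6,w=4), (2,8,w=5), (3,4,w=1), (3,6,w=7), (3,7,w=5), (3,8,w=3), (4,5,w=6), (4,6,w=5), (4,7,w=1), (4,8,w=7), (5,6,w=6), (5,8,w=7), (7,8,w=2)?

Apply Kruskal's algorithm (sort edges by weight, add if no cycle):

Sorted edges by weight:
  (3,4) w=1
  (4,7) w=1
  (1,4) w=2
  (1,6) w=2
  (7,8) w=2
  (1,3) w=3
  (2,3) w=3
  (2,5) w=3
  (3,8) w=3
  (1,7) w=4
  (2,6) w=4
  (1,5) w=5
  (2,8) w=5
  (3,7) w=5
  (4,6) w=5
  (4,5) w=6
  (5,6) w=6
  (3,6) w=7
  (4,8) w=7
  (5,8) w=7

Add edge (3,4) w=1 -- no cycle. Running total: 1
Add edge (4,7) w=1 -- no cycle. Running total: 2
Add edge (1,4) w=2 -- no cycle. Running total: 4
Add edge (1,6) w=2 -- no cycle. Running total: 6
Add edge (7,8) w=2 -- no cycle. Running total: 8
Skip edge (1,3) w=3 -- would create cycle
Add edge (2,3) w=3 -- no cycle. Running total: 11
Add edge (2,5) w=3 -- no cycle. Running total: 14

MST edges: (3,4,w=1), (4,7,w=1), (1,4,w=2), (1,6,w=2), (7,8,w=2), (2,3,w=3), (2,5,w=3)
Total MST weight: 1 + 1 + 2 + 2 + 2 + 3 + 3 = 14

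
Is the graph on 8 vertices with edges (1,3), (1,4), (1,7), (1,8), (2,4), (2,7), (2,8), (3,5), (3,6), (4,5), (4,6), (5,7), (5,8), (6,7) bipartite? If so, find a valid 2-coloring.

Step 1: Attempt 2-coloring using BFS:
  Start at vertex 1, assign color 0
  Color vertex 3 with color 1 (neighbor of 1)
  Color vertex 4 with color 1 (neighbor of 1)
  Color vertex 7 with color 1 (neighbor of 1)
  Color vertex 8 with color 1 (neighbor of 1)
  Color vertex 5 with color 0 (neighbor of 3)
  Color vertex 6 with color 0 (neighbor of 3)
  Color vertex 2 with color 0 (neighbor of 4)

Step 2: 2-coloring succeeded. No conflicts found.
  Set A (color 0): {1, 2, 5, 6}
  Set B (color 1): {3, 4, 7, 8}

The graph is bipartite with partition {1, 2, 5, 6}, {3, 4, 7, 8}.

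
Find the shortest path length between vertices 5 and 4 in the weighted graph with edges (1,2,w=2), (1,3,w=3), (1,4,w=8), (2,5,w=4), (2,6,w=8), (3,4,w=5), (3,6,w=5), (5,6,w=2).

Step 1: Build adjacency list with weights:
  1: 2(w=2), 3(w=3), 4(w=8)
  2: 1(w=2), 5(w=4), 6(w=8)
  3: 1(w=3), 4(w=5), 6(w=5)
  4: 1(w=8), 3(w=5)
  5: 2(w=4), 6(w=2)
  6: 2(w=8), 3(w=5), 5(w=2)

Step 2: Apply Dijkstra's algorithm from vertex 5:
  Visit vertex 5 (distance=0)
    Update dist[2] = 4
    Update dist[6] = 2
  Visit vertex 6 (distance=2)
    Update dist[3] = 7
  Visit vertex 2 (distance=4)
    Update dist[1] = 6
  Visit vertex 1 (distance=6)
    Update dist[4] = 14
  Visit vertex 3 (distance=7)
    Update dist[4] = 12
  Visit vertex 4 (distance=12)

Step 3: Shortest path: 5 -> 6 -> 3 -> 4
Total weight: 2 + 5 + 5 = 12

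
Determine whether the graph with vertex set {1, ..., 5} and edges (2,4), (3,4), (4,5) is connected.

Step 1: Build adjacency list from edges:
  1: (none)
  2: 4
  3: 4
  4: 2, 3, 5
  5: 4

Step 2: Run BFS/DFS from vertex 1:
  Visited: {1}
  Reached 1 of 5 vertices

Step 3: Only 1 of 5 vertices reached. Graph is disconnected.
Connected components: {1}, {2, 3, 4, 5}
Answer: No, the graph is not connected (2 components).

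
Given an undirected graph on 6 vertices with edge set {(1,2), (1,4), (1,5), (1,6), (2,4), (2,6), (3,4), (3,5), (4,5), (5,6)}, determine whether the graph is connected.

Step 1: Build adjacency list from edges:
  1: 2, 4, 5, 6
  2: 1, 4, 6
  3: 4, 5
  4: 1, 2, 3, 5
  5: 1, 3, 4, 6
  6: 1, 2, 5

Step 2: Run BFS/DFS from vertex 1:
  Visited: {1, 2, 4, 5, 6, 3}
  Reached 6 of 6 vertices

Step 3: All 6 vertices reached from vertex 1, so the graph is connected.
Answer: Yes, the graph is connected.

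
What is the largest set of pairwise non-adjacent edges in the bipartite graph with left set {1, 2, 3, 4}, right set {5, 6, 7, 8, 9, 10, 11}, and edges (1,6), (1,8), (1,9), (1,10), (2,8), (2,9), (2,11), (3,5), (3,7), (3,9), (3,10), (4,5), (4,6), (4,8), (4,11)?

Step 1: List the neighbors of each left vertex:
  1: 6, 8, 9, 10
  2: 8, 9, 11
  3: 5, 7, 9, 10
  4: 5, 6, 8, 11

Step 2: Greedily match left vertices, then look for augmenting paths:
  Match 1 -- 6
  Match 2 -- 8
  Match 3 -- 5
  Match 4 -- 11
  No augmenting path remains.

Step 3: Verify this is maximum:
  Matching size 4 = min(|L|, |R|) = min(4, 7), which is an upper bound, so this matching is maximum.

Maximum matching: {(1,6), (2,8), (3,5), (4,11)}
Size: 4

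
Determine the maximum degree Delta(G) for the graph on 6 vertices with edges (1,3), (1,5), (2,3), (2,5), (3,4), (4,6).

Step 1: Count edges incident to each vertex:
  deg(1) = 2 (neighbors: 3, 5)
  deg(2) = 2 (neighbors: 3, 5)
  deg(3) = 3 (neighbors: 1, 2, 4)
  deg(4) = 2 (neighbors: 3, 6)
  deg(5) = 2 (neighbors: 1, 2)
  deg(6) = 1 (neighbors: 4)

Step 2: Find maximum:
  max(2, 2, 3, 2, 2, 1) = 3 (vertex 3)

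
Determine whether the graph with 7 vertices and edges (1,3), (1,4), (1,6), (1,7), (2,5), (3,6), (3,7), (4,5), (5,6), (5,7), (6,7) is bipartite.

Step 1: Attempt 2-coloring using BFS:
  Start at vertex 1, assign color 0
  Color vertex 3 with color 1 (neighbor of 1)
  Color vertex 4 with color 1 (neighbor of 1)
  Color vertex 6 with color 1 (neighbor of 1)
  Color vertex 7 with color 1 (neighbor of 1)

Step 2: Conflict found! Vertices 3 and 6 are adjacent but have the same color.
This means the graph contains an odd cycle.

The graph is NOT bipartite.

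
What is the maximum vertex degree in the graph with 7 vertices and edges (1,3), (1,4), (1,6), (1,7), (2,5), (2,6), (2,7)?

Step 1: Count edges incident to each vertex:
  deg(1) = 4 (neighbors: 3, 4, 6, 7)
  deg(2) = 3 (neighbors: 5, 6, 7)
  deg(3) = 1 (neighbors: 1)
  deg(4) = 1 (neighbors: 1)
  deg(5) = 1 (neighbors: 2)
  deg(6) = 2 (neighbors: 1, 2)
  deg(7) = 2 (neighbors: 1, 2)

Step 2: Find maximum:
  max(4, 3, 1, 1, 1, 2, 2) = 4 (vertex 1)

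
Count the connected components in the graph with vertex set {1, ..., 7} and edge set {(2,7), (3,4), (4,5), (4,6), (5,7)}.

Step 1: Build adjacency list from edges:
  1: (none)
  2: 7
  3: 4
  4: 3, 5, 6
  5: 4, 7
  6: 4
  7: 2, 5

Step 2: Run BFS/DFS from vertex 1:
  Visited: {1}
  Reached 1 of 7 vertices

Step 3: Only 1 of 7 vertices reached. Graph is disconnected.
Connected components: {1}, {2, 3, 4, 5, 6, 7}
Number of connected components: 2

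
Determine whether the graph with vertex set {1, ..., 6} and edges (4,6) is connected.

Step 1: Build adjacency list from edges:
  1: (none)
  2: (none)
  3: (none)
  4: 6
  5: (none)
  6: 4

Step 2: Run BFS/DFS from vertex 1:
  Visited: {1}
  Reached 1 of 6 vertices

Step 3: Only 1 of 6 vertices reached. Graph is disconnected.
Connected components: {1}, {2}, {3}, {4, 6}, {5}
Answer: No, the graph is not connected (5 components).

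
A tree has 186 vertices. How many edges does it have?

A tree on n vertices always has exactly n - 1 edges.
For n = 186: edges = 186 - 1 = 185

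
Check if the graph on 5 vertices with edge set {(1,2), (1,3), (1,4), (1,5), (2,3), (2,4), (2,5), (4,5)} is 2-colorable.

Step 1: Attempt 2-coloring using BFS:
  Start at vertex 1, assign color 0
  Color vertex 2 with color 1 (neighbor of 1)
  Color vertex 3 with color 1 (neighbor of 1)
  Color vertex 4 with color 1 (neighbor of 1)
  Color vertex 5 with color 1 (neighbor of 1)

Step 2: Conflict found! Vertices 2 and 3 are adjacent but have the same color.
This means the graph contains an odd cycle.

The graph is NOT bipartite.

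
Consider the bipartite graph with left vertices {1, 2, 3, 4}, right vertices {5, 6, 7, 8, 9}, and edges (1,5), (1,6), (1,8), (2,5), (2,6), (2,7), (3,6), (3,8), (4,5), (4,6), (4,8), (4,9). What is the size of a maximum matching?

Step 1: List the neighbors of each left vertex:
  1: 5, 6, 8
  2: 5, 6, 7
  3: 6, 8
  4: 5, 6, 8, 9

Step 2: Greedily match left vertices, then look for augmenting paths:
  Match 1 -- 5
  Match 2 -- 6
  Match 3 -- 8
  Match 4 -- 9
  No augmenting path remains.

Step 3: Verify this is maximum:
  Matching size 4 = min(|L|, |R|) = min(4, 5), which is an upper bound, so this matching is maximum.

Maximum matching: {(1,5), (2,6), (3,8), (4,9)}
Size: 4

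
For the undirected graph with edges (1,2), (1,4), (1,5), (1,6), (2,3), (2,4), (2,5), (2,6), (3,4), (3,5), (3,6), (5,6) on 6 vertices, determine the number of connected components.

Step 1: Build adjacency list from edges:
  1: 2, 4, 5, 6
  2: 1, 3, 4, 5, 6
  3: 2, 4, 5, 6
  4: 1, 2, 3
  5: 1, 2, 3, 6
  6: 1, 2, 3, 5

Step 2: Run BFS/DFS from vertex 1:
  Visited: {1, 2, 4, 5, 6, 3}
  Reached 6 of 6 vertices

Step 3: All 6 vertices reached from vertex 1, so the graph is connected.
Number of connected components: 1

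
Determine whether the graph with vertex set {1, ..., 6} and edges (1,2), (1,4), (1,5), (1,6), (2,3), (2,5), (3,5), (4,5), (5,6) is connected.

Step 1: Build adjacency list from edges:
  1: 2, 4, 5, 6
  2: 1, 3, 5
  3: 2, 5
  4: 1, 5
  5: 1, 2, 3, 4, 6
  6: 1, 5

Step 2: Run BFS/DFS from vertex 1:
  Visited: {1, 2, 4, 5, 6, 3}
  Reached 6 of 6 vertices

Step 3: All 6 vertices reached from vertex 1, so the graph is connected.
Answer: Yes, the graph is connected.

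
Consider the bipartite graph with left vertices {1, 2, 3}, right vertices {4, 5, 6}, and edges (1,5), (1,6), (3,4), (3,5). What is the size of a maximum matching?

Step 1: List the neighbors of each left vertex:
  1: 5, 6
  2: (none)
  3: 4, 5

Step 2: Greedily match left vertices, then look for augmenting paths:
  Match 1 -- 5
  Match 3 -- 4
  No augmenting path remains.

Step 3: Verify this is maximum:
  Matching has size 2. The vertex set {1, 3} covers every edge and has size 2; any matching has at most one edge per cover vertex, so 2 is maximum (König's theorem).

Maximum matching: {(1,5), (3,4)}
Size: 2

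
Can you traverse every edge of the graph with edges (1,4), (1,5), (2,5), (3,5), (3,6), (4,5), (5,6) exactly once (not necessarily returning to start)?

Step 1: Find the degree of each vertex:
  deg(1) = 2
  deg(2) = 1
  deg(3) = 2
  deg(4) = 2
  deg(5) = 5
  deg(6) = 2

Step 2: Count vertices with odd degree:
  Odd-degree vertices: 2, 5 (2 total)

Step 3: Apply Euler's theorem:
  - Eulerian circuit exists iff graph is connected and all vertices have even degree
  - Eulerian path exists iff graph is connected and has 0 or 2 odd-degree vertices

Graph is connected with exactly 2 odd-degree vertices (2, 5).
Eulerian path exists (starting and ending at the odd-degree vertices), but no Eulerian circuit.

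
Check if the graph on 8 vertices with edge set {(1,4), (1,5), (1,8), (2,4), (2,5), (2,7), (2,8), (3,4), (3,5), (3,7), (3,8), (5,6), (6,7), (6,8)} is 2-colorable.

Step 1: Attempt 2-coloring using BFS:
  Start at vertex 1, assign color 0
  Color vertex 4 with color 1 (neighbor of 1)
  Color vertex 5 with color 1 (neighbor of 1)
  Color vertex 8 with color 1 (neighbor of 1)
  Color vertex 2 with color 0 (neighbor of 4)
  Color vertex 3 with color 0 (neighbor of 4)
  Color vertex 6 with color 0 (neighbor of 5)
  Color vertex 7 with color 1 (neighbor of 2)

Step 2: 2-coloring succeeded. No conflicts found.
  Set A (color 0): {1, 2, 3, 6}
  Set B (color 1): {4, 5, 7, 8}

The graph is bipartite with partition {1, 2, 3, 6}, {4, 5, 7, 8}.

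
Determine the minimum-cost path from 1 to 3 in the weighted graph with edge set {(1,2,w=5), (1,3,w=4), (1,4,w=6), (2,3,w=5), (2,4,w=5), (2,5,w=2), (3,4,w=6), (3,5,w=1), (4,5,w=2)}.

Step 1: Build adjacency list with weights:
  1: 2(w=5), 3(w=4), 4(w=6)
  2: 1(w=5), 3(w=5), 4(w=5), 5(w=2)
  3: 1(w=4), 2(w=5), 4(w=6), 5(w=1)
  4: 1(w=6), 2(w=5), 3(w=6), 5(w=2)
  5: 2(w=2), 3(w=1), 4(w=2)

Step 2: Apply Dijkstra's algorithm from vertex 1:
  Visit vertex 1 (distance=0)
    Update dist[2] = 5
    Update dist[3] = 4
    Update dist[4] = 6
  Visit vertex 3 (distance=4)
    Update dist[5] = 5

Step 3: Shortest path: 1 -> 3
Total weight: 4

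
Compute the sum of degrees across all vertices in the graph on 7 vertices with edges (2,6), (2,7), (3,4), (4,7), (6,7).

Step 1: Count edges incident to each vertex:
  deg(1) = 0 (neighbors: none)
  deg(2) = 2 (neighbors: 6, 7)
  deg(3) = 1 (neighbors: 4)
  deg(4) = 2 (neighbors: 3, 7)
  deg(5) = 0 (neighbors: none)
  deg(6) = 2 (neighbors: 2, 7)
  deg(7) = 3 (neighbors: 2, 4, 6)

Step 2: Sum all degrees:
  0 + 2 + 1 + 2 + 0 + 2 + 3 = 10

Verification: sum of degrees = 2 * |E| = 2 * 5 = 10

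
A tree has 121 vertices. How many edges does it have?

A tree on n vertices always has exactly n - 1 edges.
For n = 121: edges = 121 - 1 = 120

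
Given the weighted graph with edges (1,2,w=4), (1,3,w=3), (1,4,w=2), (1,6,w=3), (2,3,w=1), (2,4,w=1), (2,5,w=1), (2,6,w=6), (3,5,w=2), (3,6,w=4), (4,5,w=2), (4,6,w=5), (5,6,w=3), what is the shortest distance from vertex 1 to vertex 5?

Step 1: Build adjacency list with weights:
  1: 2(w=4), 3(w=3), 4(w=2), 6(w=3)
  2: 1(w=4), 3(w=1), 4(w=1), 5(w=1), 6(w=6)
  3: 1(w=3), 2(w=1), 5(w=2), 6(w=4)
  4: 1(w=2), 2(w=1), 5(w=2), 6(w=5)
  5: 2(w=1), 3(w=2), 4(w=2), 6(w=3)
  6: 1(w=3), 2(w=6), 3(w=4), 4(w=5), 5(w=3)

Step 2: Apply Dijkstra's algorithm from vertex 1:
  Visit vertex 1 (distance=0)
    Update dist[2] = 4
    Update dist[3] = 3
    Update dist[4] = 2
    Update dist[6] = 3
  Visit vertex 4 (distance=2)
    Update dist[2] = 3
    Update dist[5] = 4
  Visit vertex 2 (distance=3)
  Visit vertex 3 (distance=3)
  Visit vertex 6 (distance=3)
  Visit vertex 5 (distance=4)

Step 3: Shortest path: 1 -> 4 -> 5
Total weight: 2 + 2 = 4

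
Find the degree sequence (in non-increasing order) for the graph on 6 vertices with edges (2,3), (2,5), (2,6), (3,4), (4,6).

Step 1: Count edges incident to each vertex:
  deg(1) = 0 (neighbors: none)
  deg(2) = 3 (neighbors: 3, 5, 6)
  deg(3) = 2 (neighbors: 2, 4)
  deg(4) = 2 (neighbors: 3, 6)
  deg(5) = 1 (neighbors: 2)
  deg(6) = 2 (neighbors: 2, 4)

Step 2: Sort degrees in non-increasing order:
  Degrees: [0, 3, 2, 2, 1, 2] -> sorted: [3, 2, 2, 2, 1, 0]

Degree sequence: [3, 2, 2, 2, 1, 0]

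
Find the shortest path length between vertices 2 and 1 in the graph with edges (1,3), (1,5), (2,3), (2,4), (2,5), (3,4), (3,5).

Step 1: Build adjacency list:
  1: 3, 5
  2: 3, 4, 5
  3: 1, 2, 4, 5
  4: 2, 3
  5: 1, 2, 3

Step 2: BFS from vertex 2 to find shortest path to 1:
  vertex 3 reached at distance 1
  vertex 4 reached at distance 1
  vertex 5 reached at distance 1
  vertex 1 reached at distance 2

Step 3: Shortest path: 2 -> 3 -> 1
Path length: 2 edges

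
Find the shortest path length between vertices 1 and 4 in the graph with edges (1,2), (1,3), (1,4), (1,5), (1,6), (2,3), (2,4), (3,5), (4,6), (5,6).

Step 1: Build adjacency list:
  1: 2, 3, 4, 5, 6
  2: 1, 3, 4
  3: 1, 2, 5
  4: 1, 2, 6
  5: 1, 3, 6
  6: 1, 4, 5

Step 2: BFS from vertex 1 to find shortest path to 4:
  vertex 2 reached at distance 1
  vertex 3 reached at distance 1
  vertex 4 reached at distance 1

Step 3: Shortest path: 1 -> 4
Path length: 1 edge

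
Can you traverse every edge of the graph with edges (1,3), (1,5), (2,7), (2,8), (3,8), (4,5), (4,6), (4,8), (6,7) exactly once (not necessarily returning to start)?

Step 1: Find the degree of each vertex:
  deg(1) = 2
  deg(2) = 2
  deg(3) = 2
  deg(4) = 3
  deg(5) = 2
  deg(6) = 2
  deg(7) = 2
  deg(8) = 3

Step 2: Count vertices with odd degree:
  Odd-degree vertices: 4, 8 (2 total)

Step 3: Apply Euler's theorem:
  - Eulerian circuit exists iff graph is connected and all vertices have even degree
  - Eulerian path exists iff graph is connected and has 0 or 2 odd-degree vertices

Graph is connected with exactly 2 odd-degree vertices (4, 8).
Eulerian path exists (starting and ending at the odd-degree vertices), but no Eulerian circuit.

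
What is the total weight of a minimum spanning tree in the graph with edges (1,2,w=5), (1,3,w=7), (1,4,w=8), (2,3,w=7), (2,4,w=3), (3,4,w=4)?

Apply Kruskal's algorithm (sort edges by weight, add if no cycle):

Sorted edges by weight:
  (2,4) w=3
  (3,4) w=4
  (1,2) w=5
  (1,3) w=7
  (2,3) w=7
  (1,4) w=8

Add edge (2,4) w=3 -- no cycle. Running total: 3
Add edge (3,4) w=4 -- no cycle. Running total: 7
Add edge (1,2) w=5 -- no cycle. Running total: 12

MST edges: (2,4,w=3), (3,4,w=4), (1,2,w=5)
Total MST weight: 3 + 4 + 5 = 12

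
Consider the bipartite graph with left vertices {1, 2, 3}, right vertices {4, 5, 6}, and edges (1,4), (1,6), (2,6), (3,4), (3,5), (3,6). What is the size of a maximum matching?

Step 1: List the neighbors of each left vertex:
  1: 4, 6
  2: 6
  3: 4, 5, 6

Step 2: Greedily match left vertices, then look for augmenting paths:
  Match 1 -- 4
  Match 2 -- 6
  Match 3 -- 5
  No augmenting path remains.

Step 3: Verify this is maximum:
  Matching size 3 = min(|L|, |R|) = min(3, 3), which is an upper bound, so this matching is maximum.

Maximum matching: {(1,4), (2,6), (3,5)}
Size: 3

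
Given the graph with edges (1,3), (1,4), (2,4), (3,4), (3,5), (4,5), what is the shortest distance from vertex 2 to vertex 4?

Step 1: Build adjacency list:
  1: 3, 4
  2: 4
  3: 1, 4, 5
  4: 1, 2, 3, 5
  5: 3, 4

Step 2: BFS from vertex 2 to find shortest path to 4:
  vertex 4 reached at distance 1

Step 3: Shortest path: 2 -> 4
Path length: 1 edge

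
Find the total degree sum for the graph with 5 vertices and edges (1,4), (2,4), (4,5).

Step 1: Count edges incident to each vertex:
  deg(1) = 1 (neighbors: 4)
  deg(2) = 1 (neighbors: 4)
  deg(3) = 0 (neighbors: none)
  deg(4) = 3 (neighbors: 1, 2, 5)
  deg(5) = 1 (neighbors: 4)

Step 2: Sum all degrees:
  1 + 1 + 0 + 3 + 1 = 6

Verification: sum of degrees = 2 * |E| = 2 * 3 = 6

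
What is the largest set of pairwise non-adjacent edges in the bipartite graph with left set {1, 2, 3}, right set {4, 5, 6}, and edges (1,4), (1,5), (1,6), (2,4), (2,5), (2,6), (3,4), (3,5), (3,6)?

Step 1: List the neighbors of each left vertex:
  1: 4, 5, 6
  2: 4, 5, 6
  3: 4, 5, 6

Step 2: Greedily match left vertices, then look for augmenting paths:
  Match 1 -- 4
  Match 2 -- 5
  Match 3 -- 6
  No augmenting path remains.

Step 3: Verify this is maximum:
  Matching size 3 = min(|L|, |R|) = min(3, 3), which is an upper bound, so this matching is maximum.

Maximum matching: {(1,4), (2,5), (3,6)}
Size: 3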